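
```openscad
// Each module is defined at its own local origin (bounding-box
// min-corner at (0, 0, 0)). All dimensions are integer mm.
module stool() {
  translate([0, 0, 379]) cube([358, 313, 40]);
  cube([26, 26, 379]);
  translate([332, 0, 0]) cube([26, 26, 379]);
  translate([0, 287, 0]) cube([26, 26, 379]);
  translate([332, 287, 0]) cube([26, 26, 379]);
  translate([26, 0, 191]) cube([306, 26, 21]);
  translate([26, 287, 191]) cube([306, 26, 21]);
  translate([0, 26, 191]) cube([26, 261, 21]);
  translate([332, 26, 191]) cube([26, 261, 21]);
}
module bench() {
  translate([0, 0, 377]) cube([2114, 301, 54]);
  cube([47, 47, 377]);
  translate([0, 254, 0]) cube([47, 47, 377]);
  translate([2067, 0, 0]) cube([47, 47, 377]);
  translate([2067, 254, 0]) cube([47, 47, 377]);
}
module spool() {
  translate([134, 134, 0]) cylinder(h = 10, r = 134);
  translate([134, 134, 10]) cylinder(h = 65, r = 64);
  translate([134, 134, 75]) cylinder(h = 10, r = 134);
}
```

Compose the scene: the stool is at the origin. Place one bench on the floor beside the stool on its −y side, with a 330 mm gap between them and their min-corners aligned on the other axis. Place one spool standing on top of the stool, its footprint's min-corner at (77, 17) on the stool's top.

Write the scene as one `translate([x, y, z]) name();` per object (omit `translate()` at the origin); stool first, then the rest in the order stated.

stool();
translate([0, -631, 0]) bench();
translate([77, 17, 419]) spool();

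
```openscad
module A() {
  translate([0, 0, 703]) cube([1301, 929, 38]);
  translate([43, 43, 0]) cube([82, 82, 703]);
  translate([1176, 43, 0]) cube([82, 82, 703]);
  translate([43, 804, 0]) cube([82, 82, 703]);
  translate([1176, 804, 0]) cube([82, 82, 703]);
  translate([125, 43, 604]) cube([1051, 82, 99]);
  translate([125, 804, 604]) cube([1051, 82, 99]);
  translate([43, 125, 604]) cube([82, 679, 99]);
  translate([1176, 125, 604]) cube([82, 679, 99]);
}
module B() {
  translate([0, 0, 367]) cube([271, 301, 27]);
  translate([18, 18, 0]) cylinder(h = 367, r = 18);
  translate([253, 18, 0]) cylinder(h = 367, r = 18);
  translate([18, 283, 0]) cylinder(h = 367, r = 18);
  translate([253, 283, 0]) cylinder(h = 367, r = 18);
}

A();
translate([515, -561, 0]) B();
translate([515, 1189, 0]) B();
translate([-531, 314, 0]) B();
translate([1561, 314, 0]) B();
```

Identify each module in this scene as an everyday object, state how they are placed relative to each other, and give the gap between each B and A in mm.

A is a table. B is a stool. Four stools sit around the table at the −y, +y, −x, +x sides. The gap between each stool and the table is 260 mm.

Each stool's nearest face is 260 mm from the table's bounding box.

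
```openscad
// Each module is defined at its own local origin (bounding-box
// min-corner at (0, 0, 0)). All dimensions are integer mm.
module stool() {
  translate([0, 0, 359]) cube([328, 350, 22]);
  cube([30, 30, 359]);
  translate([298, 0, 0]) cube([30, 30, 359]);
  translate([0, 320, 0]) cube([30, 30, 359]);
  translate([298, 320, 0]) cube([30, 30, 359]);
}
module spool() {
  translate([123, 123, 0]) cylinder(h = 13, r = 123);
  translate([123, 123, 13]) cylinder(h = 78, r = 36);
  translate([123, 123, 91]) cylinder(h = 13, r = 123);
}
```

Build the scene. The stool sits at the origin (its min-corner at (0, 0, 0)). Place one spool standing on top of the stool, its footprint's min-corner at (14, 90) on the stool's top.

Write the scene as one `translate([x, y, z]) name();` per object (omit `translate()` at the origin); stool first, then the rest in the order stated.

stool();
translate([14, 90, 381]) spool();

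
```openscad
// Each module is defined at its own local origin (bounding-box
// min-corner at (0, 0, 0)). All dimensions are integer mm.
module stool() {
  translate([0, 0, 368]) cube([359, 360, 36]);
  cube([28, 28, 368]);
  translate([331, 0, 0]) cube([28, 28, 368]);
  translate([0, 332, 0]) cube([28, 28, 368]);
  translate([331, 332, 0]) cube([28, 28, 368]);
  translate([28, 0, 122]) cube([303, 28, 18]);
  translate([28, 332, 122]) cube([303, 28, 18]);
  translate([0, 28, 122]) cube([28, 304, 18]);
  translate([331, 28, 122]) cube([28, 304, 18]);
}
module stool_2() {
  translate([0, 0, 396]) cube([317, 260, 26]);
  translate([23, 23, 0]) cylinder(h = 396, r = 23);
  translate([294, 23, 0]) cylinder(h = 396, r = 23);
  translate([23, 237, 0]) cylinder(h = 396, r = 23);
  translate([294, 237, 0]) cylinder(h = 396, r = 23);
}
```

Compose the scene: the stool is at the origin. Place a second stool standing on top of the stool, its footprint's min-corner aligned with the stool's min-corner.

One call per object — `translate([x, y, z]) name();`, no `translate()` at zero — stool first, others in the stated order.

stool();
translate([0, 0, 404]) stool_2();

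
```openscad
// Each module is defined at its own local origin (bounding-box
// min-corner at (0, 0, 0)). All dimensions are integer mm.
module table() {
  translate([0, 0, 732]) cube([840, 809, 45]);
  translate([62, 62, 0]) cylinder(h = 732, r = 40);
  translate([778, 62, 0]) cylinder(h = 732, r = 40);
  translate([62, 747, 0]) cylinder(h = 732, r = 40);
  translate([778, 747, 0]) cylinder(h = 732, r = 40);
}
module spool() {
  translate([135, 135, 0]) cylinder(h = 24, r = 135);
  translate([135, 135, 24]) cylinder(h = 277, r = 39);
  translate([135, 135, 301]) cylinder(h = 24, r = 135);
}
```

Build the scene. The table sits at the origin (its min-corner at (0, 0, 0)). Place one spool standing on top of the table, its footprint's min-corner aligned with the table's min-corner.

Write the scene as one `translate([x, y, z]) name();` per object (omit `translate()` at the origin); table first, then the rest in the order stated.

table();
translate([0, 0, 777]) spool();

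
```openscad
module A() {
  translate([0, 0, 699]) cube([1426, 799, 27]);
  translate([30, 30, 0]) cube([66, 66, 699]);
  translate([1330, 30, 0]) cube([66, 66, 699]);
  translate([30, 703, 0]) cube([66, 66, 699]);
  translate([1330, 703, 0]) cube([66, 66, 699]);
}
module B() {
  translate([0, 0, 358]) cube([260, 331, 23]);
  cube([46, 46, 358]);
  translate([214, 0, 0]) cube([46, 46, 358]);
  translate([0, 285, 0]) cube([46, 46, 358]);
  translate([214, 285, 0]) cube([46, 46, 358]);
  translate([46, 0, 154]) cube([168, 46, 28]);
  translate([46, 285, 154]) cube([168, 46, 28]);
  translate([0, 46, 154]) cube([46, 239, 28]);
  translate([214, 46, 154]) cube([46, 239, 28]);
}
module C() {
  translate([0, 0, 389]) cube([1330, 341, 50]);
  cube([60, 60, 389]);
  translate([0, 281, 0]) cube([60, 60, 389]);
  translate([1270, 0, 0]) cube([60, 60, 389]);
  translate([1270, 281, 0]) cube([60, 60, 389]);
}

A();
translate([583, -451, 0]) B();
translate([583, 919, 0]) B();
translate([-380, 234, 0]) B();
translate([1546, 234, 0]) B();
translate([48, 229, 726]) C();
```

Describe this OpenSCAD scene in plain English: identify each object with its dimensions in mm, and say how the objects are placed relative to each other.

A is a rectangular dining table. The top is 1426×799×27 mm with its upper surface at z = 726 mm. It stands on four 66×66 mm square legs, each inset 30 mm from the nearest pair of top edges, running from the floor to the underside of the top.

B is a four-legged stool. The seat is 260×331 mm, 23 mm thick, top at z = 381 mm. It stands on four square legs, each 46×46 mm in cross-section, from z = 0 to the seat underside, each flush with a corner of the seat. Four stretchers, 46 mm wide and 28 mm tall, connect adjacent legs with their undersides at z = 154 mm, each running between the inner faces of the legs it joins and aligned with the legs' outer faces on the other axis.

C is a long wooden bench with a 1330 mm (x) × 341 mm (y) seat, 50 mm thick, its top surface 439 mm above the floor. Four 60 mm square legs at the seat corners, flush with the edges, run from z = 0 to the seat underside.

Four stools sit around the table at the −y, +y, −x, +x sides. The bench is on top of the table, centred.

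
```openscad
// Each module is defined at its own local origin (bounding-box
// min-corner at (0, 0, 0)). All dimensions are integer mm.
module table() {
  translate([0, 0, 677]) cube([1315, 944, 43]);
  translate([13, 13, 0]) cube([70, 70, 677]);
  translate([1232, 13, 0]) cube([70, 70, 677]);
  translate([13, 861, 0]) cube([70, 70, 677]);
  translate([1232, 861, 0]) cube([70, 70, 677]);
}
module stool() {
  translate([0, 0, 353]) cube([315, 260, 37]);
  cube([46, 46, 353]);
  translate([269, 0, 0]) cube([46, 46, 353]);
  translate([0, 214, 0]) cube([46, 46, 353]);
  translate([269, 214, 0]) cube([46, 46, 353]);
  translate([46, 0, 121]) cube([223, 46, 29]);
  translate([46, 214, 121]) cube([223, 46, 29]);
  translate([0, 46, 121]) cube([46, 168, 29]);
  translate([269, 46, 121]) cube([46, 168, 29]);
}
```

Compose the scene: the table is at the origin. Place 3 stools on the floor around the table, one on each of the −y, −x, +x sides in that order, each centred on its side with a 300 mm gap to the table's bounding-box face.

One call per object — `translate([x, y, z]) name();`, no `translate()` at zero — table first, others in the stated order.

table();
translate([500, -560, 0]) stool();
translate([-615, 342, 0]) stool();
translate([1615, 342, 0]) stool();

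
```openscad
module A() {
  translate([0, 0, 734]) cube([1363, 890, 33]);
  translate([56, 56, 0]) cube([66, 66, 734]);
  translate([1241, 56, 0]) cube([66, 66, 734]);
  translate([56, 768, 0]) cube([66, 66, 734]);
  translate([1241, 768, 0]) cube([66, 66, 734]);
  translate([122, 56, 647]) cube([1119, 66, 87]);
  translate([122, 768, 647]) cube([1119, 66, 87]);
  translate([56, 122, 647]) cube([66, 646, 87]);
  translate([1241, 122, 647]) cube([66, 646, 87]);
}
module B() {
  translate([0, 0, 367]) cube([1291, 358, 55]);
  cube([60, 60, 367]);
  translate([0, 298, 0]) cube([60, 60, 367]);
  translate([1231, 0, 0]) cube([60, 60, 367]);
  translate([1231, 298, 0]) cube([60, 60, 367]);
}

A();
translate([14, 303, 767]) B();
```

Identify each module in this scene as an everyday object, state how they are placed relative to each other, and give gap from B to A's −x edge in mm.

The bench's min-x is at 14; the table's min-x is 0; gap = 14 mm.

A is a table. B is a bench. The bench is on top of the table. The gap from the bench to the table's −x edge is 14 mm.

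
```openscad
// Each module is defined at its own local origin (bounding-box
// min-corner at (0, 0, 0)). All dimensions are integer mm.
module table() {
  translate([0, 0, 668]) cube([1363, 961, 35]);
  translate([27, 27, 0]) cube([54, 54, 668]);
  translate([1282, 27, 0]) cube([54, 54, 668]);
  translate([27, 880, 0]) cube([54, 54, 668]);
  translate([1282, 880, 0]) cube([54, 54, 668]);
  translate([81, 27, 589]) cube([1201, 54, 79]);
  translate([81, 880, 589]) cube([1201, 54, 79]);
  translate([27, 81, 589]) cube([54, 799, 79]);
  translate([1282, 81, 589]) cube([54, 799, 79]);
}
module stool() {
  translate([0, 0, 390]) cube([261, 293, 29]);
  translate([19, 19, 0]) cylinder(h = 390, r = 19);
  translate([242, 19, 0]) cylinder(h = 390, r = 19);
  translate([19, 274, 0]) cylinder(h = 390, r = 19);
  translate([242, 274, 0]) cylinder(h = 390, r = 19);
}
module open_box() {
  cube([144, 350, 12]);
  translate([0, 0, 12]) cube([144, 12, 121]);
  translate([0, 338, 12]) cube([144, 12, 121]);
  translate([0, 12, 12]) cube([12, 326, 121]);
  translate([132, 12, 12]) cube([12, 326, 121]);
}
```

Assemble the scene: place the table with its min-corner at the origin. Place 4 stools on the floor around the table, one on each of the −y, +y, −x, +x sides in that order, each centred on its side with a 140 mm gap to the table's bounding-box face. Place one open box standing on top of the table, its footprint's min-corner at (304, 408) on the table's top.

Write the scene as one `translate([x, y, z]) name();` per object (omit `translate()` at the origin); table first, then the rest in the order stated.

table();
translate([551, -433, 0]) stool();
translate([551, 1101, 0]) stool();
translate([-401, 334, 0]) stool();
translate([1503, 334, 0]) stool();
translate([304, 408, 703]) open_box();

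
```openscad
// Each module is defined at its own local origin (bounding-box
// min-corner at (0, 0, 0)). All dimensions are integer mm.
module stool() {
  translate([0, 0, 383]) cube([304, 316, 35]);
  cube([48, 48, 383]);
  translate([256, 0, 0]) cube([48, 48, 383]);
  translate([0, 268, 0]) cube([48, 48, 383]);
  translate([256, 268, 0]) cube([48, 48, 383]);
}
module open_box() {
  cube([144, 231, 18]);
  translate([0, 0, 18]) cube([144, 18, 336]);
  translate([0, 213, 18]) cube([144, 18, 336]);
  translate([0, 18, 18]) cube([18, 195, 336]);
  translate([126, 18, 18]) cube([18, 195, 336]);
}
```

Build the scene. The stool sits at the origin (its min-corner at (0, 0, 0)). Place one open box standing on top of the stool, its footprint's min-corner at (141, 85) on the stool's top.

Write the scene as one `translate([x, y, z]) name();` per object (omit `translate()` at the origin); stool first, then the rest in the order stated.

stool();
translate([141, 85, 418]) open_box();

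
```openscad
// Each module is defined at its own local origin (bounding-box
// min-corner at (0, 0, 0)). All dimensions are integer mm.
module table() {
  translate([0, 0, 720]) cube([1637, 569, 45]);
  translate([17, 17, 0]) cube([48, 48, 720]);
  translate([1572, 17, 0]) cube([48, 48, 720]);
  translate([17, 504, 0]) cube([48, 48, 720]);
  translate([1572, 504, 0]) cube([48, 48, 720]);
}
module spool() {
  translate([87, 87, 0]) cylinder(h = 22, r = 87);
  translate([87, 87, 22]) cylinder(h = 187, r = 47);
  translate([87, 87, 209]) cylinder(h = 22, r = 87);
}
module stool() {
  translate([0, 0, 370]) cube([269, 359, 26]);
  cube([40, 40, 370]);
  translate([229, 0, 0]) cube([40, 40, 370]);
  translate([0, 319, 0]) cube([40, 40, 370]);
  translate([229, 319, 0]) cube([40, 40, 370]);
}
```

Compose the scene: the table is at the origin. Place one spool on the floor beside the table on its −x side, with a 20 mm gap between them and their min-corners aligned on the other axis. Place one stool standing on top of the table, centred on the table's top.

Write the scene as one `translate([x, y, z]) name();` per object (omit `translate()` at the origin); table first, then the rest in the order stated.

table();
translate([-194, 0, 0]) spool();
translate([684, 105, 765]) stool();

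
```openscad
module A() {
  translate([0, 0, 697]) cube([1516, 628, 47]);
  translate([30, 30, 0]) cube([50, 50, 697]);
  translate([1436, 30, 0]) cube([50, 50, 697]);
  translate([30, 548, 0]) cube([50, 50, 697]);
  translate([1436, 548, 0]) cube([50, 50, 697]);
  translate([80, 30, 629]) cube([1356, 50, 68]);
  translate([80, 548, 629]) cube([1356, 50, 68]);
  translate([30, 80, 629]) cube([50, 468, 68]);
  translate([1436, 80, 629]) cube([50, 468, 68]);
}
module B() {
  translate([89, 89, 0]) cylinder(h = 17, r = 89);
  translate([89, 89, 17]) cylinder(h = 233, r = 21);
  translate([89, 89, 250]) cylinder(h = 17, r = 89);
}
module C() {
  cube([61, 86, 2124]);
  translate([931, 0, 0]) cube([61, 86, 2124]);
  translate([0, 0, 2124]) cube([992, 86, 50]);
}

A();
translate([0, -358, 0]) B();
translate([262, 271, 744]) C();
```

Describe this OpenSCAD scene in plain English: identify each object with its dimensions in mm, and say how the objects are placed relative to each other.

A is a table: top 1516 mm (x) × 628 mm (y), 47 mm thick, upper face at z = 744 mm, on four 50×50 mm square legs, each inset 30 mm from the nearest pair of top edges, running from z = 0 to the bottom of the top. Four apron rails, 50 mm thick and 68 mm tall, run between adjacent legs with their top edges flush with the underside of the top and their outer faces flush with the legs' outer faces.

B is a spool: two coaxial disc flanges of radius 89 mm and thickness 17 mm, joined by a core cylinder of radius 21 mm and height 233 mm. The lower flange rests on z = 0 and the three cylinders share a vertical axis.

C is a rectangular door frame: two vertical jambs of 61×86 mm section, 2124 mm tall, with a clear opening 870 mm wide between their inner faces. A header 50 mm tall and 86 mm deep lies on top of the jambs and spans the full outside width.

The spool is on the floor beside the table on its −y side. The door frame is on top of the table, centred.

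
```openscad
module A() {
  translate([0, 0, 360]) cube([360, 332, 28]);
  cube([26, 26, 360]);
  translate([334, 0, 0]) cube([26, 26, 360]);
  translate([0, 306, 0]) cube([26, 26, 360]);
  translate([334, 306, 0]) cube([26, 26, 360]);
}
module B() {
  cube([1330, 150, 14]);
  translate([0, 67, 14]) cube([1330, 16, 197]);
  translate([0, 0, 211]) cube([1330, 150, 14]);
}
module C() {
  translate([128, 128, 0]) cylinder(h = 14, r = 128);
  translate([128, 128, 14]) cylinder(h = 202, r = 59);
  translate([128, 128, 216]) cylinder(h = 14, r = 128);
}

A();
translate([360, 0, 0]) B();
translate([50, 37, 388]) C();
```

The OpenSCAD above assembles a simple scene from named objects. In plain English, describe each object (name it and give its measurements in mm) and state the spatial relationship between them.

A is a simple wooden stool: a rectangular seat 360 mm (x) by 332 mm (y), 28 mm thick, top face at z = 388 mm, on four square legs, each 26×26 mm in cross-section. The legs rest on z = 0, each flush with a corner of the seat.

B is an I-beam lying along x, 1330 mm long. Overall section height 225 mm. Two flanges 150 mm wide (y) and 14 mm thick, one on the floor and one at the top; a web 16 mm thick runs between them, centred on the flange width.

C is a spool: two coaxial disc flanges of radius 128 mm and thickness 14 mm, joined by a core cylinder of radius 59 mm and height 202 mm. The lower flange rests on z = 0 and the three cylinders share a vertical axis.

The I-beam is against the stool's +x side, with their −y faces flush. The spool is on top of the stool.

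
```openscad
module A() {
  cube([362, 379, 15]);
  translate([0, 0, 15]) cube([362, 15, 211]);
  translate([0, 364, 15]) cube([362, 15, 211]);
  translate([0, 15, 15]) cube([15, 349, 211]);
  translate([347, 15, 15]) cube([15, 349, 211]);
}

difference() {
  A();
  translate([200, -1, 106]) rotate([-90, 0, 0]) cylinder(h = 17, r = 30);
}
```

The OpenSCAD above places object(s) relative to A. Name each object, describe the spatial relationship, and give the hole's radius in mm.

The subtracted cylinder has r = 30 mm.

A is an open box. The open box has a circular hole through its front wall. The hole's radius is 30 mm.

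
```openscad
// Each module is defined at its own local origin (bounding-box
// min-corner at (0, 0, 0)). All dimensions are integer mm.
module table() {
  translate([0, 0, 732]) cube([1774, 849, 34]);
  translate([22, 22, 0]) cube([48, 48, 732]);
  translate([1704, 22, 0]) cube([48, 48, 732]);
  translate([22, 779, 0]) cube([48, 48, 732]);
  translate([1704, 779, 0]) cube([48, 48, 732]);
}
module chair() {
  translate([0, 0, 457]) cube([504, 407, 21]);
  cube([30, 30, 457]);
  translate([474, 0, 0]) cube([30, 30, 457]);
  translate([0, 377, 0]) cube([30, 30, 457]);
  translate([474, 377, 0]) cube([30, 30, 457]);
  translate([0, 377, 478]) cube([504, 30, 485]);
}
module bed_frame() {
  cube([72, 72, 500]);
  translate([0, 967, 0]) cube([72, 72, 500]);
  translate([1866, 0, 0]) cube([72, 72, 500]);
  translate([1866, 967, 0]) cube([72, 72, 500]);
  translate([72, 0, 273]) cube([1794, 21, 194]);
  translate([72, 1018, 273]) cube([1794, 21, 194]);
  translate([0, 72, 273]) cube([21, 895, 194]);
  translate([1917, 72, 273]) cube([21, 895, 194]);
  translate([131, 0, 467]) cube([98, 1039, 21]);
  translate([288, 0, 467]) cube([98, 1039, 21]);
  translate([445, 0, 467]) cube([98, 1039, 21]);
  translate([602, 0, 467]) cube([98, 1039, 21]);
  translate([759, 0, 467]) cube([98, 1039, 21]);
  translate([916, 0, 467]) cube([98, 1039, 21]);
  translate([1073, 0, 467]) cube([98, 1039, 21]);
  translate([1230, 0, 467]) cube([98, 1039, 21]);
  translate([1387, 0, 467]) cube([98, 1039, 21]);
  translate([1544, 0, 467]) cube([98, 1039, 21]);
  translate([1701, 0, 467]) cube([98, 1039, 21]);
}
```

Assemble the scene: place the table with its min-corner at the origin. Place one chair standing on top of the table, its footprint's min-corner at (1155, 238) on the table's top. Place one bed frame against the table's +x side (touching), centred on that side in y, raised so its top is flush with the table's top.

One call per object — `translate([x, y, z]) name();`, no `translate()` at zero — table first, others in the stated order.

table();
translate([1155, 238, 766]) chair();
translate([1774, -95, 266]) bed_frame();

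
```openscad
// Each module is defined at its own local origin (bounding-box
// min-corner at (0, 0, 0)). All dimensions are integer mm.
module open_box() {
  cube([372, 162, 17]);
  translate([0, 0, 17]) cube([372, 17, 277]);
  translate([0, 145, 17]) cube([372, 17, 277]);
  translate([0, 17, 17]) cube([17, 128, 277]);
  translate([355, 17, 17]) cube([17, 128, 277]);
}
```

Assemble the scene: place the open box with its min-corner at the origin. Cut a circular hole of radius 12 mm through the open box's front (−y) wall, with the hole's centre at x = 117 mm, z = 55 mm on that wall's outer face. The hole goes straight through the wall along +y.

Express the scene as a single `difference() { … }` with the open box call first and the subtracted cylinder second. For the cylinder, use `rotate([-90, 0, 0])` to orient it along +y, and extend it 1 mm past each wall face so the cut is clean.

difference() {
  open_box();
  translate([117, -1, 55]) rotate([-90, 0, 0]) cylinder(h = 19, r = 12);
}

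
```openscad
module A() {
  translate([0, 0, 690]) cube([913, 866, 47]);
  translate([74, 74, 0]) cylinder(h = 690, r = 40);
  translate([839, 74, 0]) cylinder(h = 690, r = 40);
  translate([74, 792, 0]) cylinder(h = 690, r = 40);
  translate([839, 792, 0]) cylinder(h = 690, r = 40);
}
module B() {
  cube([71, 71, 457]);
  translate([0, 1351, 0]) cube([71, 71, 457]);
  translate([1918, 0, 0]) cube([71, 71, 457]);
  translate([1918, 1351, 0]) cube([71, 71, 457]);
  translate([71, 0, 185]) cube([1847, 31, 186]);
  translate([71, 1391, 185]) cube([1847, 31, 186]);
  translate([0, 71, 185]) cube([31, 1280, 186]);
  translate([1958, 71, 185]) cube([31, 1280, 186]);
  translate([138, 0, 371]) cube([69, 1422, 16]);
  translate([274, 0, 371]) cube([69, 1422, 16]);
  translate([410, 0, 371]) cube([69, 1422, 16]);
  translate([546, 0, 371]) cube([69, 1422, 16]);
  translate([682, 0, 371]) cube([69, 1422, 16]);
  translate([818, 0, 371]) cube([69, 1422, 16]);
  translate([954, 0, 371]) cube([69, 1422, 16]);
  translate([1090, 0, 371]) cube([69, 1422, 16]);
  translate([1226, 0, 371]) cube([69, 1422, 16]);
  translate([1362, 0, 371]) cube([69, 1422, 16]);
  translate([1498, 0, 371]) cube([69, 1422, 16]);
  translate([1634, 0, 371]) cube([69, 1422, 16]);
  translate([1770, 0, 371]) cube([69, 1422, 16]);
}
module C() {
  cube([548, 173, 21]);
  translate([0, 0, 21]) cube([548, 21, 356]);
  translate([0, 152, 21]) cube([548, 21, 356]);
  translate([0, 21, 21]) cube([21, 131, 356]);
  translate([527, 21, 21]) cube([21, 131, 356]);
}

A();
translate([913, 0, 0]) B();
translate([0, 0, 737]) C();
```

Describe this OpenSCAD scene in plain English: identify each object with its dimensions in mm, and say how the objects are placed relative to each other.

A is a table with a 913×866 mm rectangular top, 47 mm thick, top surface at z = 737 mm, supported by four round legs of 80 mm diameter, each leg's bounding box inset 34 mm from the nearest pair of top edges, running from the floor.

B is a bed frame 1989 mm long (x) by 1422 mm wide (y). Four 71×71 mm corner posts, 457 mm tall, at the corners of the footprint. Four rails of 31 mm thickness and 186 mm height run between adjacent posts with their undersides at z = 185 mm, their outer faces flush with the outside of the frame (the two x-running rails run between the posts' inner faces; the two y-running rails run between the posts' inner faces). 13 slats, each 69 mm wide (x) and 16 mm thick, lie across the top of the two x-running rails, running the full 1422 mm width of the frame in y; the slats are evenly spaced along x between the inner faces of the end posts with equal gaps (rounded down to the nearest mm) at the −x end and between each pair — any rounding remainder accumulates at the +x end.

C is an open storage box with external size 548×173×377 mm and wall thickness 21 mm (the base is also 21 mm thick). The base covers the whole footprint; the four walls stand on the base, with the y-facing walls full-width and the x-facing walls fitting between their inner faces.

The bed frame is against the table's +x side, with their −y faces flush. The open box is on top of the table.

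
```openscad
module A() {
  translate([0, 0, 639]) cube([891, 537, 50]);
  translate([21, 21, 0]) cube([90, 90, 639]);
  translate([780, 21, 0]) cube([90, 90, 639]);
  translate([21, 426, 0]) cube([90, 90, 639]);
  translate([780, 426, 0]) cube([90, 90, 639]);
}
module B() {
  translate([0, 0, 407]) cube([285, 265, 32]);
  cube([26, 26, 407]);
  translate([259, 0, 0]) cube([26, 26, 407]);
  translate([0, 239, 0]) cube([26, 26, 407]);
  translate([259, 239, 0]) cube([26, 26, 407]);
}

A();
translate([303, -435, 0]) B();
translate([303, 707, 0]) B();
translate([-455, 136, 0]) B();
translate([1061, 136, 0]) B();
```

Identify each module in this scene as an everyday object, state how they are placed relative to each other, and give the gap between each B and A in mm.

A is a table. B is a stool. Four stools sit around the table at the −y, +y, −x, +x sides. The gap between each stool and the table is 170 mm.

Each stool's nearest face is 170 mm from the table's bounding box.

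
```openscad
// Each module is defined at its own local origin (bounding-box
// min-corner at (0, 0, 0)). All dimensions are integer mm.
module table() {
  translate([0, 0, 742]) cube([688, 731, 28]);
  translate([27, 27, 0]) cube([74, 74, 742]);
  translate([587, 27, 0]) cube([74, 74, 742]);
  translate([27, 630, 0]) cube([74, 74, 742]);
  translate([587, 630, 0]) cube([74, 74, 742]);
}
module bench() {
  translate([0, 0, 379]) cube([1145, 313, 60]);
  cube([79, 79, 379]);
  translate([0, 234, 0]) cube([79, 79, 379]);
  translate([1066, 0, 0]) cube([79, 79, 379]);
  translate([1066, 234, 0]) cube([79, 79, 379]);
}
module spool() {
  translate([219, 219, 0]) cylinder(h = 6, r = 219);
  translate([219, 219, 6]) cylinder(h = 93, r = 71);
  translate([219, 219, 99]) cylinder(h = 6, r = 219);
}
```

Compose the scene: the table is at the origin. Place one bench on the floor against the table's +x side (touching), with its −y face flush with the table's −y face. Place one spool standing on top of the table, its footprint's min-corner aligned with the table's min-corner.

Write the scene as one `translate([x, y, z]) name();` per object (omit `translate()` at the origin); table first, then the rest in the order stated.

table();
translate([688, 0, 0]) bench();
translate([0, 0, 770]) spool();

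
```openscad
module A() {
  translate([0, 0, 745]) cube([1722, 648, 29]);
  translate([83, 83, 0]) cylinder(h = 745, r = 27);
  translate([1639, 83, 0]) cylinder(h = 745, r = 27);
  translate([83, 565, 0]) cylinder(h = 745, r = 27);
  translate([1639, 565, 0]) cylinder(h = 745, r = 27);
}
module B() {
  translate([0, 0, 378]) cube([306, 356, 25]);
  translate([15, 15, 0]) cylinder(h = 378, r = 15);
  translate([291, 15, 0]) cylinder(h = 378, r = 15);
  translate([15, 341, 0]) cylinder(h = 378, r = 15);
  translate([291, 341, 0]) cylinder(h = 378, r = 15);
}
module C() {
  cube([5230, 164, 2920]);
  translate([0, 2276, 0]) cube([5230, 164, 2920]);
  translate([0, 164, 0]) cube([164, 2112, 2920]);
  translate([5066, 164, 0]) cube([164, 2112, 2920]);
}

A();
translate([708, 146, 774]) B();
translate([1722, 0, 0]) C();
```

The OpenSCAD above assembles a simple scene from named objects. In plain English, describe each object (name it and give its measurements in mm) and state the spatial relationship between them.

A is a table: top 1722 mm (x) × 648 mm (y), 29 mm thick, upper face at z = 774 mm, on four round legs of 54 mm diameter, each leg's bounding box inset 56 mm from the nearest pair of top edges, running from z = 0 to the bottom of the top.

B is a four-legged stool. The seat is 306×356 mm, 25 mm thick, top at z = 403 mm. It stands on four round legs, each 30 mm in diameter, from z = 0 to the seat underside, each leg's axis is inset half a diameter from the nearest pair of seat edges (so the leg's bounding box is flush with the corner).

C is the wall frame of a small rectangular building: four walls, each 2920 mm tall and 164 mm thick, enclosing a footprint 5230 mm (x) by 2440 mm (y) outside-to-outside, with no floor or roof. The front and back walls (the −y and +y sides) span the full width; the two side walls fit between them.

The stool is on top of the table, centred. The house frame is against the table's +x side, with their −y faces flush.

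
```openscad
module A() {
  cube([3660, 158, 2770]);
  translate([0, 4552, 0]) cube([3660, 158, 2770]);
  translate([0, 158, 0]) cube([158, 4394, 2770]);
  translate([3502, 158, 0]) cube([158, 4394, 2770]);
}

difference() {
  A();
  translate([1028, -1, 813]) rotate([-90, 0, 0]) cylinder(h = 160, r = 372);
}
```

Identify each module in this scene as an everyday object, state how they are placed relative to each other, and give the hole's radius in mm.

A is a house frame. The house frame has a circular hole through its front wall. The hole's radius is 372 mm.

The subtracted cylinder has r = 372 mm.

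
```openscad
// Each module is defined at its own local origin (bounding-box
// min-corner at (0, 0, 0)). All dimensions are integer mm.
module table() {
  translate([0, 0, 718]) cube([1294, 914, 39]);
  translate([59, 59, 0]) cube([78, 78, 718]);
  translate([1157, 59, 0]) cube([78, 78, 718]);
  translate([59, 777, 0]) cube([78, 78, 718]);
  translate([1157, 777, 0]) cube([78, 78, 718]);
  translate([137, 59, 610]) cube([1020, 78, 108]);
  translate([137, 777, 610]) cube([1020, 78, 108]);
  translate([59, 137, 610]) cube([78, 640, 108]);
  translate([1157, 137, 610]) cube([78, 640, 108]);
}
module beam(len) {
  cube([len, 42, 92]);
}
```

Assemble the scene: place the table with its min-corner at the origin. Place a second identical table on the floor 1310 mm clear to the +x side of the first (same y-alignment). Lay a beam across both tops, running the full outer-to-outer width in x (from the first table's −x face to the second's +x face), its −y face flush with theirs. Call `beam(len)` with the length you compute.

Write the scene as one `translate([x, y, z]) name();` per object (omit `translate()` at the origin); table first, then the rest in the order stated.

table();
translate([2604, 0, 0]) table();
translate([0, 0, 757]) beam(3898);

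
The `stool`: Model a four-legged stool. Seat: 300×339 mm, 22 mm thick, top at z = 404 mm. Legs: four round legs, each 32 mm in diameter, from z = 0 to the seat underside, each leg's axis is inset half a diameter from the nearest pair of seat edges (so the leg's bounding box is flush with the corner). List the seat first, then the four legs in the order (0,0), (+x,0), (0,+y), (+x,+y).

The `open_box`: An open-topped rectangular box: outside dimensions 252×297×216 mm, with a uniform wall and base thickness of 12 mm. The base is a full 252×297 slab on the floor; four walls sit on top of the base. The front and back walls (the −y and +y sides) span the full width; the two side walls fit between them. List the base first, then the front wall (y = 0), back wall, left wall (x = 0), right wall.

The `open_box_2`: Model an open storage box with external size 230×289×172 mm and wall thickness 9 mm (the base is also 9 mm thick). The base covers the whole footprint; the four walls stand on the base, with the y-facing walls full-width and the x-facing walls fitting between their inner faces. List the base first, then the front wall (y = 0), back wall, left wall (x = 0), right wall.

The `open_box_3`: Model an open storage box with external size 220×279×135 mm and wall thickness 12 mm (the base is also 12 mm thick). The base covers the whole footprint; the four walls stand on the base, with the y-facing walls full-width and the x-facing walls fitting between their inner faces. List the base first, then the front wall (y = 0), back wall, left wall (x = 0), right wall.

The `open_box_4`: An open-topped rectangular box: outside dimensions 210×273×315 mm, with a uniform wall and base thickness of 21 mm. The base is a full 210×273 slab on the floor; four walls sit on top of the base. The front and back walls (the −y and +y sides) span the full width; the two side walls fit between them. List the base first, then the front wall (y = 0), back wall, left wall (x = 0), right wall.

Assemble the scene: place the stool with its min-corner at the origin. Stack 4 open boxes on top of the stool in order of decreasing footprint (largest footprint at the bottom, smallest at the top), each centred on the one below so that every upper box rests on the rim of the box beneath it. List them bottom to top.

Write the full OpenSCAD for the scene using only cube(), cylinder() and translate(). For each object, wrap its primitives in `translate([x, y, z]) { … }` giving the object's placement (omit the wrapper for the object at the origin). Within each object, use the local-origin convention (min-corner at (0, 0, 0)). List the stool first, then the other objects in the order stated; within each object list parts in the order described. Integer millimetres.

translate([0, 0, 382]) cube([300, 339, 22]);
translate([16, 16, 0]) cylinder(h = 382, r = 16);
translate([284, 16, 0]) cylinder(h = 382, r = 16);
translate([16, 323, 0]) cylinder(h = 382, r = 16);
translate([284, 323, 0]) cylinder(h = 382, r = 16);
translate([24, 21, 404]) {
  cube([252, 297, 12]);
  translate([0, 0, 12]) cube([252, 12, 204]);
  translate([0, 285, 12]) cube([252, 12, 204]);
  translate([0, 12, 12]) cube([12, 273, 204]);
  translate([240, 12, 12]) cube([12, 273, 204]);
}
translate([35, 25, 620]) {
  cube([230, 289, 9]);
  translate([0, 0, 9]) cube([230, 9, 163]);
  translate([0, 280, 9]) cube([230, 9, 163]);
  translate([0, 9, 9]) cube([9, 271, 163]);
  translate([221, 9, 9]) cube([9, 271, 163]);
}
translate([40, 30, 792]) {
  cube([220, 279, 12]);
  translate([0, 0, 12]) cube([220, 12, 123]);
  translate([0, 267, 12]) cube([220, 12, 123]);
  translate([0, 12, 12]) cube([12, 255, 123]);
  translate([208, 12, 12]) cube([12, 255, 123]);
}
translate([45, 33, 927]) {
  cube([210, 273, 21]);
  translate([0, 0, 21]) cube([210, 21, 294]);
  translate([0, 252, 21]) cube([210, 21, 294]);
  translate([0, 21, 21]) cube([21, 231, 294]);
  translate([189, 21, 21]) cube([21, 231, 294]);
}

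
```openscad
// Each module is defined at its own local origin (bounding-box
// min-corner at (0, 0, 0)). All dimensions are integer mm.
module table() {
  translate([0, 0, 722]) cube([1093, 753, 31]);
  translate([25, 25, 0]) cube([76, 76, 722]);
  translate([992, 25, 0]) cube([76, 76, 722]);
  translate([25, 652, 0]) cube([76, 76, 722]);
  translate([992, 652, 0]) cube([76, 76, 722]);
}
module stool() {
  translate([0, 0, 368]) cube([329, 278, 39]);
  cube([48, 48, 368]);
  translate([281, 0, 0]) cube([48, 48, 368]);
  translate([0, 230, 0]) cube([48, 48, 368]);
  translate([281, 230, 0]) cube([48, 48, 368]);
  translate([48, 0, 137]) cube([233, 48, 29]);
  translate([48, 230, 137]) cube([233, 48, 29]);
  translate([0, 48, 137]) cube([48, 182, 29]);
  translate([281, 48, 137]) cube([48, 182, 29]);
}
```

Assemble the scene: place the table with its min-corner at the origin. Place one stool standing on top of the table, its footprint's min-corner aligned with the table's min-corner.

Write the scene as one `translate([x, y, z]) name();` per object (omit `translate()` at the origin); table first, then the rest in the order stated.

table();
translate([0, 0, 753]) stool();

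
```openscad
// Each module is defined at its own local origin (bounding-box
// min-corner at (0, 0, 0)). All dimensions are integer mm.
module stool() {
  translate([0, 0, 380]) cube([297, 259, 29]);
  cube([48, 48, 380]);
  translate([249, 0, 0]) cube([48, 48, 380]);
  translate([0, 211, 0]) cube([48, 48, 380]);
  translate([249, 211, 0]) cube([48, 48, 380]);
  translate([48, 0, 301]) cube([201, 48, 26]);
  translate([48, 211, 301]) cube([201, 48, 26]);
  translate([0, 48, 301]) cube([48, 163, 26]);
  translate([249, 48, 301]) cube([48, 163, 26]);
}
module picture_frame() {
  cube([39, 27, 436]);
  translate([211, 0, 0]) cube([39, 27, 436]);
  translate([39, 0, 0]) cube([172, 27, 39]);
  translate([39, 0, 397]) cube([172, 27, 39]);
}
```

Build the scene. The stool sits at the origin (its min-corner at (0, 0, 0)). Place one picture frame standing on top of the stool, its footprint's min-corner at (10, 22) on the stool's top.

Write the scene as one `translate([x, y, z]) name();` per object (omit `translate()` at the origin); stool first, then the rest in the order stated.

stool();
translate([10, 22, 409]) picture_frame();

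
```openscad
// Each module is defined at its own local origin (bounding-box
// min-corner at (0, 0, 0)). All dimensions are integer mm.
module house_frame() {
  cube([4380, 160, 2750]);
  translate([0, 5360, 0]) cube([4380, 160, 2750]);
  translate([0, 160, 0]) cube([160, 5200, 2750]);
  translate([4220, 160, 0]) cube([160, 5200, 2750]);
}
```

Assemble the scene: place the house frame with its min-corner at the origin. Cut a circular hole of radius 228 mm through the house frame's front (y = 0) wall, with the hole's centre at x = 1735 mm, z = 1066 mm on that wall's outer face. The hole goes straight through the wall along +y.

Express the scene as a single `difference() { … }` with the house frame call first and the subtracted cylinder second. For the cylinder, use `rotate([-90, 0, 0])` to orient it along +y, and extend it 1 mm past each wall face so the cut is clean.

difference() {
  house_frame();
  translate([1735, -1, 1066]) rotate([-90, 0, 0]) cylinder(h = 162, r = 228);
}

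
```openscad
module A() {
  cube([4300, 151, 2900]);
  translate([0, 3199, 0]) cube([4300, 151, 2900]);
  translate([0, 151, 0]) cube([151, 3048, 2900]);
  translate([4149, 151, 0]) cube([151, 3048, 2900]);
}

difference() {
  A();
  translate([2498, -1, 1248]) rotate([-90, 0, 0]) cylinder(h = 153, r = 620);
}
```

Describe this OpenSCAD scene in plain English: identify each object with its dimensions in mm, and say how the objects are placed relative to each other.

A is a box-shaped house frame (walls only): outside footprint 4300×3350 mm, wall height 2900 mm, wall thickness 151 mm. The two y-facing walls run the full x-width; the two x-facing walls fit between the inner faces of the y-facing walls.

The house frame has a circular hole of radius 620 mm through its front wall, centred at (x = 2498, z = 1248).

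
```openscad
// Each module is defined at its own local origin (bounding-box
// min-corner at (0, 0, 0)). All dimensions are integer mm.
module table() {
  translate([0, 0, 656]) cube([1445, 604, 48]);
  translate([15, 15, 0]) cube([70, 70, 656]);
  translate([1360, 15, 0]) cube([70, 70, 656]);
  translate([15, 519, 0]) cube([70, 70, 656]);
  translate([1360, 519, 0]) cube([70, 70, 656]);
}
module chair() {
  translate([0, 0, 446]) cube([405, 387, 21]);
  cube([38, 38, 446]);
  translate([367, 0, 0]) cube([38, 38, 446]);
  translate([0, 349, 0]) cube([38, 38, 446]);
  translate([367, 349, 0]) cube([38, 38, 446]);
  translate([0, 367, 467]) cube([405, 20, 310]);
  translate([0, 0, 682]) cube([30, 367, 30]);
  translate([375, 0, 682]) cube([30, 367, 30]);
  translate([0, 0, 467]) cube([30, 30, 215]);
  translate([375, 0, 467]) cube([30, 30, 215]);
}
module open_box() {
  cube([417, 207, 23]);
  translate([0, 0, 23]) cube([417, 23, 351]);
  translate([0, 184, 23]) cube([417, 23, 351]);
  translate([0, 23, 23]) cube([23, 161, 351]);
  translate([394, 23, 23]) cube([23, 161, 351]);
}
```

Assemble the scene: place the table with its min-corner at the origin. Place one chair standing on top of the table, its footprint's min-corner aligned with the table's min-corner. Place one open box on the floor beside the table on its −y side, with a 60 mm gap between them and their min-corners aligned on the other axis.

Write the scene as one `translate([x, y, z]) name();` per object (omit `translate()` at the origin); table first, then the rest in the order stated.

table();
translate([0, 0, 704]) chair();
translate([0, -267, 0]) open_box();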